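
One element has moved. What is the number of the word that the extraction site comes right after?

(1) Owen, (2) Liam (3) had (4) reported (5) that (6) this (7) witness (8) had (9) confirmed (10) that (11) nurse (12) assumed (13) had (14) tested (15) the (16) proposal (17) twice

12

The displaced element is "Owen" (word 1).
It is linked across 3 clause boundaries (that → Ø → Ø).
It functions as the subject of "tested", so the gap sits immediately after word 12 ("assumed").
Base order: Liam had reported that this witness had confirmed that nurse assumed that Owen had tested the proposal twice.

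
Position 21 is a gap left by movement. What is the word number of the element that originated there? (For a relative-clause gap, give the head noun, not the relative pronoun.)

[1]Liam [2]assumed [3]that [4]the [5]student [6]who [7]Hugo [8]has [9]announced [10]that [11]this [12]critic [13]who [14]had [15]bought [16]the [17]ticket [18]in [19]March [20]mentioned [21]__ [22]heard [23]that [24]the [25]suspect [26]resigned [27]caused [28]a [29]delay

5

The gap at 21 is the subject of "heard", inside a relative clause.
The relative pronoun is "who" (word 6); it is bound by the head noun immediately before it.
Its filler is the head noun "student", at word 5.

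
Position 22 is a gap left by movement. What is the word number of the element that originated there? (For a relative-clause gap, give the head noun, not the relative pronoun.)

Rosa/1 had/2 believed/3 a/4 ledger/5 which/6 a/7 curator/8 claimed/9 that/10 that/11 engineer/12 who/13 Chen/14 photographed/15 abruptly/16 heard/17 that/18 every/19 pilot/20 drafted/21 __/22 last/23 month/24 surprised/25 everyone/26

The gap at 22 is the object of "drafted", inside a relative clause.
The relative pronoun is "which" (word 6); it is bound by the head noun immediately before it.
Its filler is the head noun "ledger", at word 5.

5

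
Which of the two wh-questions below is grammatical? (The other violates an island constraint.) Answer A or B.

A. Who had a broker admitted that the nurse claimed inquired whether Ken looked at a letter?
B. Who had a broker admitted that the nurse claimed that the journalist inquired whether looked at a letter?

In B, the wh-phrase is extracted from inside a wh-island (introduced by "whether"), which blocks movement.
In A, the extraction path crosses only that-complement boundaries, which are transparent.
So A is grammatical.

A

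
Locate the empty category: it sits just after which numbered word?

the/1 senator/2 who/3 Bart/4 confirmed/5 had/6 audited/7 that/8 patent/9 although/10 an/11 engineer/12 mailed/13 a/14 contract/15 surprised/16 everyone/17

The displaced element is "the senator" (word 2).
It is linked across 1 clause boundary (Ø).
It functions as the subject of "audited", so the gap sits immediately after word 5 ("confirmed").
Base order: Bart confirmed that the senator had audited that patent although an engineer mailed a contract.

5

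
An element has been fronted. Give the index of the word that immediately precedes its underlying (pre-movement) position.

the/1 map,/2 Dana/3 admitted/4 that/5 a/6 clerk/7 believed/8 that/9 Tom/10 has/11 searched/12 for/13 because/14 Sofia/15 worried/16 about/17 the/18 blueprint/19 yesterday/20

The displaced element is "the map" (word 2).
It is linked across 2 clause boundaries (that → that).
It functions as the object of the preposition "for" of "searched", so the gap sits immediately after word 13 ("for").
Base order: Dana admitted that a clerk believed that Tom has searched for the map because Sofia worried about the blueprint yesterday.

13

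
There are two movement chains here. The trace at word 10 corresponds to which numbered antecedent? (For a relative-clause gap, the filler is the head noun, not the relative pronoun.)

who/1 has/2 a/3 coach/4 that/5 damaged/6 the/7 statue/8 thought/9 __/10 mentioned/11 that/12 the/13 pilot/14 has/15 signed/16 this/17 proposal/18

1

The marked gap is the subject of "mentioned".
Its filler is the fronted wh-phrase "who", at word 1.
(The other dependency links word 4 to a gap after word 5.)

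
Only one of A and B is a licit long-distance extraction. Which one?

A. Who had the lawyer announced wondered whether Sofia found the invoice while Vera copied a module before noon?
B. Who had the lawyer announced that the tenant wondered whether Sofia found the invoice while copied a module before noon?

In B, the wh-phrase is extracted from inside a wh-island (introduced by "whether"), which blocks movement.
In A, the extraction path crosses only that-complement boundaries, which are transparent.
So A is grammatical.

A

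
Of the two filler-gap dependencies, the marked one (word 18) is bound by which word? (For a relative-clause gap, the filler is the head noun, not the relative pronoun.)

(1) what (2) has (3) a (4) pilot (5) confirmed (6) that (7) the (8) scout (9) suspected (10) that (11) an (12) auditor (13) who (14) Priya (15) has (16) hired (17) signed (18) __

1

The marked gap is the direct object of "signed".
Its filler is the fronted wh-phrase "what", at word 1.
(The other dependency links word 12 to a gap after word 16.)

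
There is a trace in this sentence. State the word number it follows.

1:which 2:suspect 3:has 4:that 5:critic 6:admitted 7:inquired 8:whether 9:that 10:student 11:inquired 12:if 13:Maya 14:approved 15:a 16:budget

The displaced element is "which suspect" (word 2).
It is linked across 1 clause boundary (Ø).
It functions as the subject of "inquired", so the gap sits immediately after word 6 ("admitted").
Base order: That critic has admitted which suspect inquired whether that student inquired if Maya approved a budget.

6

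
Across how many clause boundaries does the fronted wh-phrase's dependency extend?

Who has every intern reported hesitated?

1

"who" is extracted from the subject of "hesitated".
Boundaries crossed, outermost first: [Ø] — 1 in total.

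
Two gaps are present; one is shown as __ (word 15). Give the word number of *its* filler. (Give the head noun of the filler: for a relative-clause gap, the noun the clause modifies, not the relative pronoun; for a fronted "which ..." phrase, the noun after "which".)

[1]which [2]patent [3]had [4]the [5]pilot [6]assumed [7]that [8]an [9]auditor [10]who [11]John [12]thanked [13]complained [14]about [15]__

2

The marked gap is the object of the preposition "about" of "complained".
Its filler is the fronted wh-phrase "which patent", at word 2.
(The other dependency links word 9 to a gap after word 12.)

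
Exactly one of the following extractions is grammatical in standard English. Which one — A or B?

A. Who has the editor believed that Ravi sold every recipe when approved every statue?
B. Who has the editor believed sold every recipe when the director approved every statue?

In A, the wh-phrase is extracted from inside an adjunct island (introduced by "when"), which blocks movement.
In B, the extraction path crosses only that-complement boundaries, which are transparent.
So B is grammatical.

B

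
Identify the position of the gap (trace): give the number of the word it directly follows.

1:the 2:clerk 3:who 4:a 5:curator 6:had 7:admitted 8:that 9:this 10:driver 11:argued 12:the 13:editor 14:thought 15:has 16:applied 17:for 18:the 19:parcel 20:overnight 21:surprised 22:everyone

14

The displaced element is "the clerk" (word 2).
It is linked across 3 clause boundaries (that → Ø → Ø).
It functions as the subject of "applied", so the gap sits immediately after word 14 ("thought").
Base order: A curator had admitted that this driver argued the editor thought the clerk has applied for the parcel overnight.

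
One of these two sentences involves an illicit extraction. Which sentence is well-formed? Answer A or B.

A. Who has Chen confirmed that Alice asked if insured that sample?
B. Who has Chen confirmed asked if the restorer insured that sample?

In A, the wh-phrase is extracted from inside a wh-island (introduced by "if"), which blocks movement.
In B, the extraction path crosses only that-complement boundaries, which are transparent.
So B is grammatical.

B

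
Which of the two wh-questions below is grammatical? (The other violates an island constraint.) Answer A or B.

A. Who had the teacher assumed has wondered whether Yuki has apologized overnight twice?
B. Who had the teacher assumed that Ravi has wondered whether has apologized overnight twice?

In B, the wh-phrase is extracted from inside a wh-island (introduced by "whether"), which blocks movement.
In A, the extraction path crosses only that-complement boundaries, which are transparent.
So A is grammatical.

A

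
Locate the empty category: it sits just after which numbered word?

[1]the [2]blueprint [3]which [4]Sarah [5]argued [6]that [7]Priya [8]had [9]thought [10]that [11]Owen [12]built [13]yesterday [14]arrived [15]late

12

The displaced element is "the blueprint" (word 2).
It is linked across 2 clause boundaries (that → that).
It functions as the direct object of "built", so the gap sits immediately after word 12 ("built").
Base order: Sarah argued that Priya had thought that Owen built the blueprint yesterday.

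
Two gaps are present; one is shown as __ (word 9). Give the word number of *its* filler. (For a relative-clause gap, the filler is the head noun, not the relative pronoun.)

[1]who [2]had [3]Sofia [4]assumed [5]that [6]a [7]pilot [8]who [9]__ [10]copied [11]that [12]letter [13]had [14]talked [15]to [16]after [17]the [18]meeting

7

The marked gap is inside the relative clause, the subject of "copied".
Its filler is the head noun "pilot" (via "who"), at word 7.
(The other dependency links word 1 to a gap after word 15.)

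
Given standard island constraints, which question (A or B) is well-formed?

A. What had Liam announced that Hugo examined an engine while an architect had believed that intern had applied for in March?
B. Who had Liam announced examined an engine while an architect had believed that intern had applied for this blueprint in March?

In A, the wh-phrase is extracted from inside an adjunct island (introduced by "while"), which blocks movement.
In B, the extraction path crosses only that-complement boundaries, which are transparent.
So B is grammatical.

B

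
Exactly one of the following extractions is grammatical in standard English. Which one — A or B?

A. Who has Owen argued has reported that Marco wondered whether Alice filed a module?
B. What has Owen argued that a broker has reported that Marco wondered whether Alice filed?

In B, the wh-phrase is extracted from inside a wh-island (introduced by "whether"), which blocks movement.
In A, the extraction path crosses only that-complement boundaries, which are transparent.
So A is grammatical.

A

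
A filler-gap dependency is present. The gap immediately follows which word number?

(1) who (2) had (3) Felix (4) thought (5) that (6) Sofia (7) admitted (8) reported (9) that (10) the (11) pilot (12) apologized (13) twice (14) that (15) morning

The displaced element is "who" (word 1).
It is linked across 2 clause boundaries (that → Ø).
It functions as the subject of "reported", so the gap sits immediately after word 7 ("admitted").
Base order: Felix had thought that Sofia admitted that who reported that the pilot apologized twice that morning.

7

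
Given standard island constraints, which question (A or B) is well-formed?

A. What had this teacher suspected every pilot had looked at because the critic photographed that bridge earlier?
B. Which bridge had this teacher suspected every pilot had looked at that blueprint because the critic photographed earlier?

In B, the wh-phrase is extracted from inside an adjunct island (introduced by "because"), which blocks movement.
In A, the extraction path crosses only that-complement boundaries, which are transparent.
So A is grammatical.

A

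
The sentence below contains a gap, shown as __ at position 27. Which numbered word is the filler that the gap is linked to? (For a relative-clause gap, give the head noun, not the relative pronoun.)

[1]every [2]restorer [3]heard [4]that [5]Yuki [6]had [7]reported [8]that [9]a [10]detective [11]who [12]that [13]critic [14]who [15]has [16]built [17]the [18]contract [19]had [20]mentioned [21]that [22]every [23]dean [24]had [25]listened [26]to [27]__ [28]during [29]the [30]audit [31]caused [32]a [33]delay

10

The gap at 27 is the prepositional object of "listened", inside a relative clause.
The relative pronoun is "who" (word 11); it is bound by the head noun immediately before it.
Its filler is the head noun "detective", at word 10.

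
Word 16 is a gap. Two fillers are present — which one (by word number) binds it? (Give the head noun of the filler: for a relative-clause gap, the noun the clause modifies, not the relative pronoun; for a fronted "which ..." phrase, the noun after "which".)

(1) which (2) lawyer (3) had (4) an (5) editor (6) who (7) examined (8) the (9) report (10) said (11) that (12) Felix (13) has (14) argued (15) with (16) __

2

The marked gap is the object of the preposition "with" of "argued".
Its filler is the fronted wh-phrase "which lawyer", at word 2.
(The other dependency links word 5 to a gap after word 6.)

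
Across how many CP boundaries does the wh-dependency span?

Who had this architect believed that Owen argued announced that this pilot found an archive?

"who" is extracted from the subject of "announced".
Boundaries crossed, outermost first: [that], [Ø] — 2 in total.

2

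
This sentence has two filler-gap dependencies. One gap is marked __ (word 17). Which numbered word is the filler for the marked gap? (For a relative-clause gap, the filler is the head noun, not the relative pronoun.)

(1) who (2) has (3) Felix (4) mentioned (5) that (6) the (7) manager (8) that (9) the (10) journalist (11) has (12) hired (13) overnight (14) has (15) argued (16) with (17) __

1

The marked gap is the object of the preposition "with" of "argued".
Its filler is the fronted wh-phrase "who", at word 1.
(The other dependency links word 7 to a gap after word 12.)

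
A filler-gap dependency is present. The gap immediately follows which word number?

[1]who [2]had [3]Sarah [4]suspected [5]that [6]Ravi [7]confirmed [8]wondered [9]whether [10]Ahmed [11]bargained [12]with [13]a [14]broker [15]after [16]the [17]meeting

The displaced element is "who" (word 1).
It is linked across 2 clause boundaries (that → Ø).
It functions as the subject of "wondered", so the gap sits immediately after word 7 ("confirmed").
Base order: Sarah had suspected that Ravi confirmed who wondered whether Ahmed bargained with a broker after the meeting.

7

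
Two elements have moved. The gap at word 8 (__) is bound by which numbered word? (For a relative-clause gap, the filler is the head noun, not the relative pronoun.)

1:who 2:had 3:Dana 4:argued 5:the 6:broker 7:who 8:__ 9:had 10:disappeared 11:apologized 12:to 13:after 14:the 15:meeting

The marked gap is inside the relative clause, the subject of "disappeared".
Its filler is the head noun "broker" (via "who"), at word 6.
(The other dependency links word 1 to a gap after word 12.)

6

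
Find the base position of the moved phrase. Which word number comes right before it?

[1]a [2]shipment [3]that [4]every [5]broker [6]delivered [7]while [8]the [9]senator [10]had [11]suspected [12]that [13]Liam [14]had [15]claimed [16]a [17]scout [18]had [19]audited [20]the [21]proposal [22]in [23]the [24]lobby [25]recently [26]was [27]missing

6

The displaced element is "a shipment" (word 2).
It functions as the direct object of "delivered", so the gap sits immediately after word 6 ("delivered").
Base order: Every broker delivered a shipment while the senator had suspected that Liam had claimed a scout had audited the proposal in the lobby recently.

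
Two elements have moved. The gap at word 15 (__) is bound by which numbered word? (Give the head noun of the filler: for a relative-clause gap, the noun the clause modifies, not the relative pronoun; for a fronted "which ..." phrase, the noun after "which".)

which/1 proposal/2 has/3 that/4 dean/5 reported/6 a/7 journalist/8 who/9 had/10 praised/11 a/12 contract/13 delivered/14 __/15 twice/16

The marked gap is the direct object of "delivered".
Its filler is the fronted wh-phrase "which proposal", at word 2.
(The other dependency links word 8 to a gap after word 9.)

2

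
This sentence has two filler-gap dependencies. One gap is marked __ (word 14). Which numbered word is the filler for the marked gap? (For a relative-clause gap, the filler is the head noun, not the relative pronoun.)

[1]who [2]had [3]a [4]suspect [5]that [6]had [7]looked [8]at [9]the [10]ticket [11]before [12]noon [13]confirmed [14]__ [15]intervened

The marked gap is the subject of "intervened".
Its filler is the fronted wh-phrase "who", at word 1.
(The other dependency links word 4 to a gap after word 5.)

1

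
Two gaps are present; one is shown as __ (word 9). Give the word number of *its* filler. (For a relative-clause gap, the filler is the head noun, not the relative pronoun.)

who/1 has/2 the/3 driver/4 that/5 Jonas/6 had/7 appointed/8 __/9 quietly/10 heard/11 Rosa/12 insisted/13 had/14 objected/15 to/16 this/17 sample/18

The marked gap is inside the relative clause, the direct object of "appointed".
Its filler is the head noun "driver" (via "that"), at word 4.
(The other dependency links word 1 to a gap after word 13.)

4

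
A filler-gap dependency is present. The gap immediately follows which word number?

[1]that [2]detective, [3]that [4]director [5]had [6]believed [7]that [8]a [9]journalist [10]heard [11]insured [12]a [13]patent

10

The displaced element is "that detective" (word 2).
It is linked across 2 clause boundaries (that → Ø).
It functions as the subject of "insured", so the gap sits immediately after word 10 ("heard").
Base order: That director had believed that a journalist heard that that detective insured a patent.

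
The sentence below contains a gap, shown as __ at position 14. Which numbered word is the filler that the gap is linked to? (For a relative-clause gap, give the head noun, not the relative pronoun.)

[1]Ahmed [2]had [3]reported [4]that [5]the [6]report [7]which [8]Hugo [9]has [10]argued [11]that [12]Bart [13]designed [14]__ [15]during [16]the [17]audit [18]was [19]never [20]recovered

6

The gap at 14 is the object of "designed", inside a relative clause.
The relative pronoun is "which" (word 7); it is bound by the head noun immediately before it.
Its filler is the head noun "report", at word 6.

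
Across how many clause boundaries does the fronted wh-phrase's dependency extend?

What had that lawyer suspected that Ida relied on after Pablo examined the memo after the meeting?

"what" is extracted from the PP object of "relied".
Boundaries crossed, outermost first: [that] — 1 in total.

1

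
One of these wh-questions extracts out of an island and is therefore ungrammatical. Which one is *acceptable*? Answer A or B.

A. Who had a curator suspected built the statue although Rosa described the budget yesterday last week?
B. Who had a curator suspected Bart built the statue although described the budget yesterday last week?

In B, the wh-phrase is extracted from inside an adjunct island (introduced by "although"), which blocks movement.
In A, the extraction path crosses only that-complement boundaries, which are transparent.
So A is grammatical.

A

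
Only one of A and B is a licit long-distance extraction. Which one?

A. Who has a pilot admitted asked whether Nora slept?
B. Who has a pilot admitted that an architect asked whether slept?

In B, the wh-phrase is extracted from inside a wh-island (introduced by "whether"), which blocks movement.
In A, the extraction path crosses only that-complement boundaries, which are transparent.
So A is grammatical.

A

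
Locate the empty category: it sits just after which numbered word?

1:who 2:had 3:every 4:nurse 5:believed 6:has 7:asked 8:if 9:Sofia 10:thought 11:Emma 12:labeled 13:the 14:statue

The displaced element is "who" (word 1).
It is linked across 1 clause boundary (Ø).
It functions as the subject of "asked", so the gap sits immediately after word 5 ("believed").
Base order: Every nurse had believed that who has asked if Sofia thought Emma labeled the statue.

5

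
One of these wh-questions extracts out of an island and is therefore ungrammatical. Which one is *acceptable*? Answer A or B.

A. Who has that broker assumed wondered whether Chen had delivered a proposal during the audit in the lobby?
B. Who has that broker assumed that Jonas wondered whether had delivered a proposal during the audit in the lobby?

In B, the wh-phrase is extracted from inside a wh-island (introduced by "whether"), which blocks movement.
In A, the extraction path crosses only that-complement boundaries, which are transparent.
So A is grammatical.

A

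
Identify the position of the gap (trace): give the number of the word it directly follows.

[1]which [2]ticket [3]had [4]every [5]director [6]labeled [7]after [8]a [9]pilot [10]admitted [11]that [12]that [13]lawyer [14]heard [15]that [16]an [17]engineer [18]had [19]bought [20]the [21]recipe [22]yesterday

The displaced element is "which ticket" (word 2).
It functions as the direct object of "labeled", so the gap sits immediately after word 6 ("labeled").
Base order: Every director had labeled which ticket after a pilot admitted that that lawyer heard that an engineer had bought the recipe yesterday.

6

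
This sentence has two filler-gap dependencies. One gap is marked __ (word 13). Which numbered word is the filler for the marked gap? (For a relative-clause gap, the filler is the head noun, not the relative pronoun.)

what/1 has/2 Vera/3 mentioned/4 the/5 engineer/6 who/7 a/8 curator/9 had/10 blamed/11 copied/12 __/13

The marked gap is the direct object of "copied".
Its filler is the fronted wh-phrase "what", at word 1.
(The other dependency links word 6 to a gap after word 11.)

1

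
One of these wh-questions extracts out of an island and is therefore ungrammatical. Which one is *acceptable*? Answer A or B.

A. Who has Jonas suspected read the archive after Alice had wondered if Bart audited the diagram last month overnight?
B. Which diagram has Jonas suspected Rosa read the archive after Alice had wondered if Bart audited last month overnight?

A

In B, the wh-phrase is extracted from inside an adjunct island (introduced by "after"), which blocks movement.
In A, the extraction path crosses only that-complement boundaries, which are transparent.
So A is grammatical.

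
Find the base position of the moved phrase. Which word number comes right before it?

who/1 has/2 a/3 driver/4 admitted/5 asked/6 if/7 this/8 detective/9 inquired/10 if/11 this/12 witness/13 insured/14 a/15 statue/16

The displaced element is "who" (word 1).
It is linked across 1 clause boundary (Ø).
It functions as the subject of "asked", so the gap sits immediately after word 5 ("admitted").
Base order: A driver has admitted that who asked if this detective inquired if this witness insured a statue.

5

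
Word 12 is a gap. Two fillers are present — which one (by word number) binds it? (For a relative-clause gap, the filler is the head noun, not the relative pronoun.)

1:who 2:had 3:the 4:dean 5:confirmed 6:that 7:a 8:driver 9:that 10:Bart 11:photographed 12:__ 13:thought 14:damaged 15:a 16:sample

8

The marked gap is inside the relative clause, the direct object of "photographed".
Its filler is the head noun "driver" (via "that"), at word 8.
(The other dependency links word 1 to a gap after word 13.)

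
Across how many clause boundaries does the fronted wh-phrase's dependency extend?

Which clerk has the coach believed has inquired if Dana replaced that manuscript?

1

"which clerk" is extracted from the subject of "inquired".
Boundaries crossed, outermost first: [Ø] — 1 in total.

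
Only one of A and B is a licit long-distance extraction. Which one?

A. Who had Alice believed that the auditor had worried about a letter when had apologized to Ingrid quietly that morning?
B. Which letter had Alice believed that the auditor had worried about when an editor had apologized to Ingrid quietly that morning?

In A, the wh-phrase is extracted from inside an adjunct island (introduced by "when"), which blocks movement.
In B, the extraction path crosses only that-complement boundaries, which are transparent.
So B is grammatical.

B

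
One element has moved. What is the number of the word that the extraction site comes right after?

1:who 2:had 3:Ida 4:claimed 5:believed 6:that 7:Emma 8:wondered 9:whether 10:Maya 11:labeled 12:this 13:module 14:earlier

4

The displaced element is "who" (word 1).
It is linked across 1 clause boundary (Ø).
It functions as the subject of "believed", so the gap sits immediately after word 4 ("claimed").
Base order: Ida had claimed who believed that Emma wondered whether Maya labeled this module earlier.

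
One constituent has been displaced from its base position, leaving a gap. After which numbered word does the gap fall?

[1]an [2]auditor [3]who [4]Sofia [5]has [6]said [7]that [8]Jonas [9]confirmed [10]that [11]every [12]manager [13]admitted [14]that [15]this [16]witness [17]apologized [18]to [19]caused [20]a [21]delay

The displaced element is "an auditor" (word 2).
It is linked across 3 clause boundaries (that → that → that).
It functions as the object of the preposition "to" of "apologized", so the gap sits immediately after word 18 ("to").
Base order: Sofia has said that Jonas confirmed that every manager admitted that this witness apologized to an auditor.

18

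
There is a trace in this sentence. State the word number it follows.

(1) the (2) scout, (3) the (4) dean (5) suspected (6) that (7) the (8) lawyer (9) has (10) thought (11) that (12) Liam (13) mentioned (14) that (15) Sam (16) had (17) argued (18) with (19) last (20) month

The displaced element is "the scout" (word 2).
It is linked across 3 clause boundaries (that → that → that).
It functions as the object of the preposition "with" of "argued", so the gap sits immediately after word 18 ("with").
Base order: The dean suspected that the lawyer has thought that Liam mentioned that Sam had argued with the scout last month.

18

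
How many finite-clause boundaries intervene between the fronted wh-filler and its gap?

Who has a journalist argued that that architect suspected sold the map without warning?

2

"who" is extracted from the subject of "sold".
Boundaries crossed, outermost first: [that], [Ø] — 2 in total.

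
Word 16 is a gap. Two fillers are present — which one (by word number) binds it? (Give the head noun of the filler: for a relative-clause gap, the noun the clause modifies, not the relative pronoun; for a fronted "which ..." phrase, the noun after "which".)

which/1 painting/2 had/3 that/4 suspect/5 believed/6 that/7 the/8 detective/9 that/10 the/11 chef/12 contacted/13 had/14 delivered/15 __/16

2

The marked gap is the direct object of "delivered".
Its filler is the fronted wh-phrase "which painting", at word 2.
(The other dependency links word 9 to a gap after word 13.)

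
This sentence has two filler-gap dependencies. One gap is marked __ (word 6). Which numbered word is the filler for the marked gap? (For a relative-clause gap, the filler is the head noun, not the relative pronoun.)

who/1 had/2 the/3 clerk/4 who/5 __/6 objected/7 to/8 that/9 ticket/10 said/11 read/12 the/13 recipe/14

The marked gap is inside the relative clause, the subject of "objected".
Its filler is the head noun "clerk" (via "who"), at word 4.
(The other dependency links word 1 to a gap after word 11.)

4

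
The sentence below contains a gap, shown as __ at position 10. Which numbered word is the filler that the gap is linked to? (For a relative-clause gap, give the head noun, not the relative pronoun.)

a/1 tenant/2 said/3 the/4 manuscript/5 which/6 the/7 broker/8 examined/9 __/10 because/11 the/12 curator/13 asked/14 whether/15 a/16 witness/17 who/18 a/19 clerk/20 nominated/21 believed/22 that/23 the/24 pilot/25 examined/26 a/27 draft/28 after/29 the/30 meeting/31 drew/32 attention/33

The gap at 10 is the object of "examined", inside a relative clause.
The relative pronoun is "which" (word 6); it is bound by the head noun immediately before it.
Its filler is the head noun "manuscript", at word 5.

5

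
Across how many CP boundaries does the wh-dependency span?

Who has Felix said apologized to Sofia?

1

"who" is extracted from the subject of "apologized".
Boundaries crossed, outermost first: [Ø] — 1 in total.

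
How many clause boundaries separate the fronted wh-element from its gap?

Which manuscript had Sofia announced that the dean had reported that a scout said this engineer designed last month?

"which manuscript" is extracted from the object of "designed".
Boundaries crossed, outermost first: [that], [that], [Ø] — 3 in total.

3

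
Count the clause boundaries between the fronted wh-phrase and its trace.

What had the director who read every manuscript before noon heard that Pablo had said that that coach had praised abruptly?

"what" is extracted from the object of "praised".
Boundaries crossed, outermost first: [that], [that] — 2 in total.

2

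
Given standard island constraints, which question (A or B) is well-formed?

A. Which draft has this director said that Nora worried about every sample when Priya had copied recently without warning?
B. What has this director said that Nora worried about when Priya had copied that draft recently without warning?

B

In A, the wh-phrase is extracted from inside an adjunct island (introduced by "when"), which blocks movement.
In B, the extraction path crosses only that-complement boundaries, which are transparent.
So B is grammatical.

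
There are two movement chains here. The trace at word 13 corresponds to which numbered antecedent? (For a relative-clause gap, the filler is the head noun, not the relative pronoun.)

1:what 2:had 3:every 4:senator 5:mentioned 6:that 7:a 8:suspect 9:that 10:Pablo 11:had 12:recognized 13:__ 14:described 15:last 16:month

8

The marked gap is inside the relative clause, the direct object of "recognized".
Its filler is the head noun "suspect" (via "that"), at word 8.
(The other dependency links word 1 to a gap after word 14.)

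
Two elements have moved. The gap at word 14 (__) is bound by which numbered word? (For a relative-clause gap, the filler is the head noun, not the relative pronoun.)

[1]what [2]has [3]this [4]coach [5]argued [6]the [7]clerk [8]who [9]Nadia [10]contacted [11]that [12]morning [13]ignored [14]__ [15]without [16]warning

1

The marked gap is the direct object of "ignored".
Its filler is the fronted wh-phrase "what", at word 1.
(The other dependency links word 7 to a gap after word 10.)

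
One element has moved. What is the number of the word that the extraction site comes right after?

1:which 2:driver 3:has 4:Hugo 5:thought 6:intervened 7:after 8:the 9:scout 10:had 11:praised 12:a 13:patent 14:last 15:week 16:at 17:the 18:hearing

5

The displaced element is "which driver" (word 2).
It is linked across 1 clause boundary (Ø).
It functions as the subject of "intervened", so the gap sits immediately after word 5 ("thought").
Base order: Hugo has thought which driver intervened after the scout had praised a patent last week at the hearing.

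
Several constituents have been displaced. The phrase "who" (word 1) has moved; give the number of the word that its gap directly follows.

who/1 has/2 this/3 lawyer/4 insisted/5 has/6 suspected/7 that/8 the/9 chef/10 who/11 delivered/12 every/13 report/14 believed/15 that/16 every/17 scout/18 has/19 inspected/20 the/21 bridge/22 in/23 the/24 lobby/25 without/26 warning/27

The displaced element is "who" (word 1).
It is linked across 1 clause boundary (Ø).
It functions as the subject of "suspected", so the gap sits immediately after word 5 ("insisted").
Base order: This lawyer has insisted that who has suspected that the chef who delivered every report believed that every scout has inspected the bridge in the lobby without warning.

5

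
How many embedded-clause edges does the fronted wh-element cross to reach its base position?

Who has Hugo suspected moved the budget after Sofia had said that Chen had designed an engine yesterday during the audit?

1

"who" is extracted from the subject of "moved".
Boundaries crossed, outermost first: [Ø] — 1 in total.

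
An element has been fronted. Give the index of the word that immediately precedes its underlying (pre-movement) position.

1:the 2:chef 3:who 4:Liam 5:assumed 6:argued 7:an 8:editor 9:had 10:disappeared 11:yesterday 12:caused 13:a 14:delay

The displaced element is "the chef" (word 2).
It is linked across 1 clause boundary (Ø).
It functions as the subject of "argued", so the gap sits immediately after word 5 ("assumed").
Base order: Liam assumed that the chef argued an editor had disappeared yesterday.

5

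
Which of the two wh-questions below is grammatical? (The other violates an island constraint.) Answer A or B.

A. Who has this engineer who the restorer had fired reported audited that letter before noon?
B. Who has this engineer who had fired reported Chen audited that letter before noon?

In B, the wh-phrase is extracted from inside a complex-NP island (relative clause) (introduced by "who"), which blocks movement.
In A, the extraction path crosses only that-complement boundaries, which are transparent.
So A is grammatical.

A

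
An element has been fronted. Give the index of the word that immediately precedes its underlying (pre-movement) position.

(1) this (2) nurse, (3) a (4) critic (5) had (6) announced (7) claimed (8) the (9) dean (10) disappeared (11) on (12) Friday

6

The displaced element is "this nurse" (word 2).
It is linked across 1 clause boundary (Ø).
It functions as the subject of "claimed", so the gap sits immediately after word 6 ("announced").
Base order: A critic had announced that this nurse claimed the dean disappeared on Friday.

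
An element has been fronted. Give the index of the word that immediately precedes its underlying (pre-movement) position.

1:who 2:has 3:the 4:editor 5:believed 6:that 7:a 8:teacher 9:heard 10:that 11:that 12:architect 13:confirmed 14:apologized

The displaced element is "who" (word 1).
It is linked across 3 clause boundaries (that → that → Ø).
It functions as the subject of "apologized", so the gap sits immediately after word 13 ("confirmed").
Base order: The editor has believed that a teacher heard that that architect confirmed that who apologized.

13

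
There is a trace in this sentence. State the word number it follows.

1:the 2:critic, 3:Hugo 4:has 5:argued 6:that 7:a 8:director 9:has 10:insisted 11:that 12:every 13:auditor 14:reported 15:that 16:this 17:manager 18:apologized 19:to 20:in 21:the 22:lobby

The displaced element is "the critic" (word 2).
It is linked across 3 clause boundaries (that → that → that).
It functions as the object of the preposition "to" of "apologized", so the gap sits immediately after word 19 ("to").
Base order: Hugo has argued that a director has insisted that every auditor reported that this manager apologized to the critic in the lobby.

19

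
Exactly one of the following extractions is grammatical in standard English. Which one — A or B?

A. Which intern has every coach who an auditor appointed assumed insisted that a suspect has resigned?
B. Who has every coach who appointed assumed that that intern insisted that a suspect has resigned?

A

In B, the wh-phrase is extracted from inside a complex-NP island (relative clause) (introduced by "who"), which blocks movement.
In A, the extraction path crosses only that-complement boundaries, which are transparent.
So A is grammatical.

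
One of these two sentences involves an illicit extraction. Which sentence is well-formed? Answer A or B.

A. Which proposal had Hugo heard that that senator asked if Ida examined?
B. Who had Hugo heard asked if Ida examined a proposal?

In A, the wh-phrase is extracted from inside a wh-island (introduced by "if"), which blocks movement.
In B, the extraction path crosses only that-complement boundaries, which are transparent.
So B is grammatical.

B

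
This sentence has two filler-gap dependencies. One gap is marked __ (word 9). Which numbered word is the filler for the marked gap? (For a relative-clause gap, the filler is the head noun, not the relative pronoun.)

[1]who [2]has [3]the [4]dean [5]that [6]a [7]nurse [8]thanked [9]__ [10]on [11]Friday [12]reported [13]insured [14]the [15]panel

4

The marked gap is inside the relative clause, the direct object of "thanked".
Its filler is the head noun "dean" (via "that"), at word 4.
(The other dependency links word 1 to a gap after word 12.)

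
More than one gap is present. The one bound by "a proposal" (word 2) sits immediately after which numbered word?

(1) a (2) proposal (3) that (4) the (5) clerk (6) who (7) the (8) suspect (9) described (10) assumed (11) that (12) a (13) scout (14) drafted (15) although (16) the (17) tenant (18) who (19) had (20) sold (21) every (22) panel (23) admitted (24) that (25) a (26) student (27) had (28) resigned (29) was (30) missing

14

The displaced element is "a proposal" (word 2).
It is linked across 1 clause boundary (that).
It functions as the direct object of "drafted", so the gap sits immediately after word 14 ("drafted").
Base order: The clerk who the suspect described assumed that a scout drafted a proposal although the tenant who had sold every panel admitted that a student had resigned.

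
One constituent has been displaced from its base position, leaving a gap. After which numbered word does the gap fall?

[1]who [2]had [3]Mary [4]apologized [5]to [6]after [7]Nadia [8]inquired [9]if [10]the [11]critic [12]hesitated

5

The displaced element is "who" (word 1).
It functions as the object of the preposition "to" of "apologized", so the gap sits immediately after word 5 ("to").
Base order: Mary had apologized to who after Nadia inquired if the critic hesitated.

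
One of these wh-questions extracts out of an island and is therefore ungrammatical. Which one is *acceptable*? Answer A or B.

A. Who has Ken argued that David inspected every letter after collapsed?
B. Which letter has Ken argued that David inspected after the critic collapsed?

In A, the wh-phrase is extracted from inside an adjunct island (introduced by "after"), which blocks movement.
In B, the extraction path crosses only that-complement boundaries, which are transparent.
So B is grammatical.

B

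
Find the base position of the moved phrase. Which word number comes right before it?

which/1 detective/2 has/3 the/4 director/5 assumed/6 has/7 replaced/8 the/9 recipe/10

6

The displaced element is "which detective" (word 2).
It is linked across 1 clause boundary (Ø).
It functions as the subject of "replaced", so the gap sits immediately after word 6 ("assumed").
Base order: The director has assumed which detective has replaced the recipe.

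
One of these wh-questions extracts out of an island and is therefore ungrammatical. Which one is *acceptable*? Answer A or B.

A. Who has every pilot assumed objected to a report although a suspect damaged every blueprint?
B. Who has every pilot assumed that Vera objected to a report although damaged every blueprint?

A

In B, the wh-phrase is extracted from inside an adjunct island (introduced by "although"), which blocks movement.
In A, the extraction path crosses only that-complement boundaries, which are transparent.
So A is grammatical.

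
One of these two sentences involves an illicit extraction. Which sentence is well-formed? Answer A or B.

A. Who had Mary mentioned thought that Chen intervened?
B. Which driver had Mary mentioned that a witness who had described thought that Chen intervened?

In B, the wh-phrase is extracted from inside a complex-NP island (relative clause) (introduced by "who"), which blocks movement.
In A, the extraction path crosses only that-complement boundaries, which are transparent.
So A is grammatical.

A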